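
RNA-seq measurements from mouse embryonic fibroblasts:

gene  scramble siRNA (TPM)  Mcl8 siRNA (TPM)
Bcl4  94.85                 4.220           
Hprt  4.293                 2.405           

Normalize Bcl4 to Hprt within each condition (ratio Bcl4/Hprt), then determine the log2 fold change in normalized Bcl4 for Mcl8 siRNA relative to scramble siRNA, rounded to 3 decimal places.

Bcl4/Hprt (scramble siRNA) = 94.85 / 4.293 = 22.094
Bcl4/Hprt (Mcl8 siRNA) = 4.220 / 2.405 = 1.7547
Fold change = 1.7547 / 22.094 = 0.0794
log2(0.0794) = -3.6544

-3.654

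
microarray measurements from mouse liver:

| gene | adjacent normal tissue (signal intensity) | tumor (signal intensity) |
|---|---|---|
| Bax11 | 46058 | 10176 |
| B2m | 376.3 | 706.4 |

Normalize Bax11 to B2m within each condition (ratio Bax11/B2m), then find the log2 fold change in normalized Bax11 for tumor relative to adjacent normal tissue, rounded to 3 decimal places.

-3.087

Bax11/B2m (adjacent normal tissue) = 46058 / 376.3 = 122.4
Bax11/B2m (tumor) = 10176 / 706.4 = 14.405
Fold change = 14.405 / 122.4 = 0.1177
log2(0.1177) = -3.0869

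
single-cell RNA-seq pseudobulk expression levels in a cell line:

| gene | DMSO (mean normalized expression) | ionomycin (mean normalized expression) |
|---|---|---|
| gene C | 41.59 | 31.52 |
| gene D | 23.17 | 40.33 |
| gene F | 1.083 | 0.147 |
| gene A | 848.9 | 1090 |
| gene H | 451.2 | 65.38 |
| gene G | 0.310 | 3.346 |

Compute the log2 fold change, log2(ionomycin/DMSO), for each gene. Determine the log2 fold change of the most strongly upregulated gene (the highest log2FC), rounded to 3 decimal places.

3.432

log2(31.52/41.59) = -0.400  (gene C)
log2(40.33/23.17) = 0.800  (gene D)
log2(0.147/1.083) = -2.881  (gene F)
log2(1090/848.9) = 0.361  (gene A)
log2(65.38/451.2) = -2.787  (gene H)
log2(3.346/0.310) = 3.432  (gene G)
gene G is most strongly upregulated.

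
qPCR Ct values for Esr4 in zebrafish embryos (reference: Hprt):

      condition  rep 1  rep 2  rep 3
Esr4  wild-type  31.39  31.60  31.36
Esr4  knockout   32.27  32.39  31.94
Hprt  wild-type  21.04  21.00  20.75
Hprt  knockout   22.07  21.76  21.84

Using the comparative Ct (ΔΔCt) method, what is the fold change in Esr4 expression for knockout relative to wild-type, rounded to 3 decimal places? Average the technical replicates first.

Mean Ct: Esr4 wild-type 31.450; Esr4 knockout 32.200; Hprt wild-type 20.930; Hprt knockout 21.890
ΔCt(wild-type) = 31.450 − 20.930 = 10.520
ΔCt(knockout) = 32.200 − 21.890 = 10.310
ΔΔCt = 10.310 − 10.520 = -0.210
Fold change = 2^(−(-0.210)) = 2^0.210 = 1.1567

1.157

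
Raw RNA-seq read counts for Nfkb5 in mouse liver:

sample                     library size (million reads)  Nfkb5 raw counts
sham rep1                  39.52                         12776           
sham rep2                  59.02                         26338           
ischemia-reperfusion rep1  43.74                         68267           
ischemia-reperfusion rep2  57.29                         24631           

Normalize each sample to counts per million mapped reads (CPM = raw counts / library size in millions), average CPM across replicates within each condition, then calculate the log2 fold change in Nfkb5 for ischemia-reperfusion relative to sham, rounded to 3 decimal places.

1.371

CPM(sham rep1) = 12776 / 39.52 = 323.2794
CPM(sham rep2) = 26338 / 59.02 = 446.2555
CPM(ischemia-reperfusion rep1) = 68267 / 43.74 = 1560.7453
CPM(ischemia-reperfusion rep2) = 24631 / 57.29 = 429.9354
mean CPM(sham) = 384.7674; mean CPM(ischemia-reperfusion) = 995.3404
Fold change = 995.3404 / 384.7674 = 2.58686
log2(2.58686) = 1.3712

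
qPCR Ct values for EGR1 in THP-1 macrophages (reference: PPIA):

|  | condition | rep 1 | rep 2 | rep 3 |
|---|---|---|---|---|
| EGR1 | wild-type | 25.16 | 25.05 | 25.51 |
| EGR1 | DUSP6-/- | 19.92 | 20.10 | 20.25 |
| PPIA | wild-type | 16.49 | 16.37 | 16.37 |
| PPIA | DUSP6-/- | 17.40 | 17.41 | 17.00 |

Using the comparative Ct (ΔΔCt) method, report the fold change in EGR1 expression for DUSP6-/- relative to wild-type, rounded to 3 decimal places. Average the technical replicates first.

Mean Ct: EGR1 wild-type 25.240; EGR1 DUSP6-/- 20.090; PPIA wild-type 16.410; PPIA DUSP6-/- 17.270
ΔCt(wild-type) = 25.240 − 16.410 = 8.830
ΔCt(DUSP6-/-) = 20.090 − 17.270 = 2.820
ΔΔCt = 2.820 − 8.830 = -6.010
Fold change = 2^(−(-6.010)) = 2^6.010 = 64.4452

64.445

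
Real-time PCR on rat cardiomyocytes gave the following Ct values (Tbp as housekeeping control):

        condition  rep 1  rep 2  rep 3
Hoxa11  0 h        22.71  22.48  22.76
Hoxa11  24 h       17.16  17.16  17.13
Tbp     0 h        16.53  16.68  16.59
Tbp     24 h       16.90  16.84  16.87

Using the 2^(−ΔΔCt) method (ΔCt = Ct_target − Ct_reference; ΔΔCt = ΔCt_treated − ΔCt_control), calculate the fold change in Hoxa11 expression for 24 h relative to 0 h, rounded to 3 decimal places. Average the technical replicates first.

54.569

Mean Ct: Hoxa11 0 h 22.650; Hoxa11 24 h 17.150; Tbp 0 h 16.600; Tbp 24 h 16.870
ΔCt(0 h) = 22.650 − 16.600 = 6.050
ΔCt(24 h) = 17.150 − 16.870 = 0.280
ΔΔCt = 0.280 − 6.050 = -5.770
Fold change = 2^(−(-5.770)) = 2^5.770 = 54.5686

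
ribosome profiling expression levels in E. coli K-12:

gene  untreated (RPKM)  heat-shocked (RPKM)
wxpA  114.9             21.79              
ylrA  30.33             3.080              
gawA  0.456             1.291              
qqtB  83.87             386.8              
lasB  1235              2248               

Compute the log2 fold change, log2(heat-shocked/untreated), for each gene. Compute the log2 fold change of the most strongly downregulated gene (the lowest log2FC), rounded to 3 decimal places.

-3.300

log2(21.79/114.9) = -2.399  (wxpA)
log2(3.080/30.33) = -3.300  (ylrA)
log2(1.291/0.456) = 1.501  (gawA)
log2(386.8/83.87) = 2.205  (qqtB)
log2(2248/1235) = 0.864  (lasB)
ylrA is most strongly downregulated.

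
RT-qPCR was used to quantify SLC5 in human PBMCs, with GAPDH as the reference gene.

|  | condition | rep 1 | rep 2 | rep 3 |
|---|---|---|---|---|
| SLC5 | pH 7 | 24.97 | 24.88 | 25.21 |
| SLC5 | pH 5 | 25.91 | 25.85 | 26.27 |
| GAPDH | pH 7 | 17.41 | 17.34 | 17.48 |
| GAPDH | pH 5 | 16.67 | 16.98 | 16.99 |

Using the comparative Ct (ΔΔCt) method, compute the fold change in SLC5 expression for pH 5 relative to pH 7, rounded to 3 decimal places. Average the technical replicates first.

Mean Ct: SLC5 pH 7 25.020; SLC5 pH 5 26.010; GAPDH pH 7 17.410; GAPDH pH 5 16.880
ΔCt(pH 7) = 25.020 − 17.410 = 7.610
ΔCt(pH 5) = 26.010 − 16.880 = 9.130
ΔΔCt = 9.130 − 7.610 = 1.520
Fold change = 2^(−1.520) = 0.3487

0.349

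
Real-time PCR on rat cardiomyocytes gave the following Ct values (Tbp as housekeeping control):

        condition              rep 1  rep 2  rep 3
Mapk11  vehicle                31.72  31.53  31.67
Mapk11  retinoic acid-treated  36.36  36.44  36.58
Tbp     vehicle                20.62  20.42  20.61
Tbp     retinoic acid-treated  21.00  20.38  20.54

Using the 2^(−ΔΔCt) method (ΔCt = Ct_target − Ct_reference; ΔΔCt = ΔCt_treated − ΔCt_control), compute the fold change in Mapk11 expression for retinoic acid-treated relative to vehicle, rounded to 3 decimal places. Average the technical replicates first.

Mean Ct: Mapk11 vehicle 31.640; Mapk11 retinoic acid-treated 36.460; Tbp vehicle 20.550; Tbp retinoic acid-treated 20.640
ΔCt(vehicle) = 31.640 − 20.550 = 11.090
ΔCt(retinoic acid-treated) = 36.460 − 20.640 = 15.820
ΔΔCt = 15.820 − 11.090 = 4.730
Fold change = 2^(−4.730) = 0.0377

0.038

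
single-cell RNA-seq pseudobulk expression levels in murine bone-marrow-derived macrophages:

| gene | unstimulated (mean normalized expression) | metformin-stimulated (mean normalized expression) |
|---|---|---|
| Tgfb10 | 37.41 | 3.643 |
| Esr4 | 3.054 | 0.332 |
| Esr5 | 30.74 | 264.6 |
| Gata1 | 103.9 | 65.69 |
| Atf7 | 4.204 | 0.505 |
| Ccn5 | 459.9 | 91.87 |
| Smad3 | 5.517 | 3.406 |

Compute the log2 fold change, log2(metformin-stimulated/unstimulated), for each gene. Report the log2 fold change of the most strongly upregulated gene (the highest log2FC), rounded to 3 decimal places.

log2(3.643/37.41) = -3.360  (Tgfb10)
log2(0.332/3.054) = -3.201  (Esr4)
log2(264.6/30.74) = 3.106  (Esr5)
log2(65.69/103.9) = -0.661  (Gata1)
log2(0.505/4.204) = -3.057  (Atf7)
log2(91.87/459.9) = -2.324  (Ccn5)
log2(3.406/5.517) = -0.696  (Smad3)
Esr5 is most strongly upregulated.

3.106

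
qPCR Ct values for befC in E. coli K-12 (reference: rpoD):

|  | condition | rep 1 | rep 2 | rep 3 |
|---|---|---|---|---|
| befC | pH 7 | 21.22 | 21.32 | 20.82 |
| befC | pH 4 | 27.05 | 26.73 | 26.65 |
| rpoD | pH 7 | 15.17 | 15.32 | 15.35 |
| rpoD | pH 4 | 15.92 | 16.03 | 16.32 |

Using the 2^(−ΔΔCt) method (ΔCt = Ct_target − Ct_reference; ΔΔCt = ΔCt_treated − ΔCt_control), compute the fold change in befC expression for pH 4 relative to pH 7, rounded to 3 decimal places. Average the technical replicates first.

Mean Ct: befC pH 7 21.120; befC pH 4 26.810; rpoD pH 7 15.280; rpoD pH 4 16.090
ΔCt(pH 7) = 21.120 − 15.280 = 5.840
ΔCt(pH 4) = 26.810 − 16.090 = 10.720
ΔΔCt = 10.720 − 5.840 = 4.880
Fold change = 2^(−4.880) = 0.0340

0.034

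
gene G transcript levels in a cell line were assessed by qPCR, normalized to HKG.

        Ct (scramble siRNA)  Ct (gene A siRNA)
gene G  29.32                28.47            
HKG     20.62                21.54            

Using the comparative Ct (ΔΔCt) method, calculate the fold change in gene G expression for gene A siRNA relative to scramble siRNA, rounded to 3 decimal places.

ΔCt(scramble siRNA) = 29.320 − 20.620 = 8.700
ΔCt(gene A siRNA) = 28.470 − 21.540 = 6.930
ΔΔCt = 6.930 − 8.700 = -1.770
Fold change = 2^(−(-1.770)) = 2^1.770 = 3.4105

3.411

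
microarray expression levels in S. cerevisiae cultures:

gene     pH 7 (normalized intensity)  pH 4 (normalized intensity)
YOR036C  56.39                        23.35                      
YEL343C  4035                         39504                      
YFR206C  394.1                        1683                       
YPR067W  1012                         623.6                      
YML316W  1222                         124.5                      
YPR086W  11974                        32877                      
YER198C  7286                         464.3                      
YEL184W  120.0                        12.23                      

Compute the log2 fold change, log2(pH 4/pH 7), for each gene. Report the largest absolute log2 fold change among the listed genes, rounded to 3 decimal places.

log2(23.35/56.39) = -1.272  (YOR036C)
log2(39504/4035) = 3.291  (YEL343C)
log2(1683/394.1) = 2.094  (YFR206C)
log2(623.6/1012) = -0.699  (YPR067W)
log2(124.5/1222) = -3.295  (YML316W)
log2(32877/11974) = 1.457  (YPR086W)
log2(464.3/7286) = -3.972  (YER198C)
log2(12.23/120.0) = -3.295  (YEL184W)
The largest magnitude belongs to YER198C.

3.972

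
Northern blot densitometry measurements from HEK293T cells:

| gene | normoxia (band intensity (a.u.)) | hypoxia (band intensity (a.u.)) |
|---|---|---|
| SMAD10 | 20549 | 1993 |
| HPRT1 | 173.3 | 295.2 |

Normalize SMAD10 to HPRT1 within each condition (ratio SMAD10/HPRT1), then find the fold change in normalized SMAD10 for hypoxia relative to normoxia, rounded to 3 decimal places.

0.057

SMAD10/HPRT1 (normoxia) = 20549 / 173.3 = 118.57
SMAD10/HPRT1 (hypoxia) = 1993 / 295.2 = 6.7514
Fold change = 6.7514 / 118.57 = 0.0569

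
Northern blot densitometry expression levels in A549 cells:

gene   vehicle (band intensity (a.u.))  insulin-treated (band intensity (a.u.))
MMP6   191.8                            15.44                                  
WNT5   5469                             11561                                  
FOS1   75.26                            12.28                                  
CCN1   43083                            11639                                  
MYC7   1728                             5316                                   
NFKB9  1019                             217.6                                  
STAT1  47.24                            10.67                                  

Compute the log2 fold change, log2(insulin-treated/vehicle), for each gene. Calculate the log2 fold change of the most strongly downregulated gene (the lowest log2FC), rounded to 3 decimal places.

-3.635

log2(15.44/191.8) = -3.635  (MMP6)
log2(11561/5469) = 1.080  (WNT5)
log2(12.28/75.26) = -2.616  (FOS1)
log2(11639/43083) = -1.888  (CCN1)
log2(5316/1728) = 1.621  (MYC7)
log2(217.6/1019) = -2.227  (NFKB9)
log2(10.67/47.24) = -2.146  (STAT1)
MMP6 is most strongly downregulated.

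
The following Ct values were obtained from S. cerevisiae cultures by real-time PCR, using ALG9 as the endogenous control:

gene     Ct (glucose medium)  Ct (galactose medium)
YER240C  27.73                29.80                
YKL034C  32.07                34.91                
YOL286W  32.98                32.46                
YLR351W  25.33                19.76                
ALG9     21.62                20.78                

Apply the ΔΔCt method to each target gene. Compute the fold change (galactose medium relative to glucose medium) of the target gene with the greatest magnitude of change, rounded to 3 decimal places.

26.538

YER240C: ΔΔCt = (29.80−20.78) − (27.73−21.62) = 9.02 − 6.11 = 2.91; fold change = 2^-2.91 = 0.133
YKL034C: ΔΔCt = (34.91−20.78) − (32.07−21.62) = 14.13 − 10.45 = 3.68; fold change = 2^-3.68 = 0.078
YOL286W: ΔΔCt = (32.46−20.78) − (32.98−21.62) = 11.68 − 11.36 = 0.32; fold change = 2^-0.32 = 0.801
YLR351W: ΔΔCt = (19.76−20.78) − (25.33−21.62) = -1.02 − 3.71 = -4.73; fold change = 2^4.73 = 26.538
YLR351W has the largest |ΔΔCt| = 4.73.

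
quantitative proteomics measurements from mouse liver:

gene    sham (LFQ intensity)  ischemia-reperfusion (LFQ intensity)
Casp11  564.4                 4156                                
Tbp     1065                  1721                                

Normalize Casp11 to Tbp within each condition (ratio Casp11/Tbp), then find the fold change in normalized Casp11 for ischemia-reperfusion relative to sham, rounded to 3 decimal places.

Casp11/Tbp (sham) = 564.4 / 1065 = 0.52995
Casp11/Tbp (ischemia-reperfusion) = 4156 / 1721 = 2.4149
Fold change = 2.4149 / 0.52995 = 4.5568

4.557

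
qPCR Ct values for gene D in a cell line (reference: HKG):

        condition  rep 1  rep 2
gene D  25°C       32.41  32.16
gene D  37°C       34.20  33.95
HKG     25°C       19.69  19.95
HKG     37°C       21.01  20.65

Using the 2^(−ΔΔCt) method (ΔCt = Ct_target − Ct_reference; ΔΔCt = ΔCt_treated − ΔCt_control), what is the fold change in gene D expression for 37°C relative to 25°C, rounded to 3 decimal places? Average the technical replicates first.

0.582

Mean Ct: gene D 25°C 32.285; gene D 37°C 34.075; HKG 25°C 19.820; HKG 37°C 20.830
ΔCt(25°C) = 32.285 − 19.820 = 12.465
ΔCt(37°C) = 34.075 − 20.830 = 13.245
ΔΔCt = 13.245 − 12.465 = 0.780
Fold change = 2^(−0.780) = 0.5824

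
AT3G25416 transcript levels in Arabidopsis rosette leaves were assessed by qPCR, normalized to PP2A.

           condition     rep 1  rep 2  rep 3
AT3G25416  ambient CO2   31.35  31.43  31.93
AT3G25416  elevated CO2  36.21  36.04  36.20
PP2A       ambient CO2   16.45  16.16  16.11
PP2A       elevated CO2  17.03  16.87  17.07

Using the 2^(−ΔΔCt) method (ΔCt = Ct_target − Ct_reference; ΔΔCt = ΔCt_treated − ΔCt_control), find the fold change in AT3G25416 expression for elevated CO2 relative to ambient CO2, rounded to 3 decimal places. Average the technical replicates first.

Mean Ct: AT3G25416 ambient CO2 31.570; AT3G25416 elevated CO2 36.150; PP2A ambient CO2 16.240; PP2A elevated CO2 16.990
ΔCt(ambient CO2) = 31.570 − 16.240 = 15.330
ΔCt(elevated CO2) = 36.150 − 16.990 = 19.160
ΔΔCt = 19.160 − 15.330 = 3.830
Fold change = 2^(−3.830) = 0.0703

0.070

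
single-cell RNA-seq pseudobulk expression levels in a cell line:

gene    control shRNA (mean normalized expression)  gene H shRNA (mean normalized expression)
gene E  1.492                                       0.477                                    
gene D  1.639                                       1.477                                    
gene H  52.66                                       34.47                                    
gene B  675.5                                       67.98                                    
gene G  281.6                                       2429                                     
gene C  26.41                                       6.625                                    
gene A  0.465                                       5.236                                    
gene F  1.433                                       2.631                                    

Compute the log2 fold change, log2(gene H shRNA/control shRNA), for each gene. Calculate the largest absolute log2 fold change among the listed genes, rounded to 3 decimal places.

log2(0.477/1.492) = -1.645  (gene E)
log2(1.477/1.639) = -0.150  (gene D)
log2(34.47/52.66) = -0.611  (gene H)
log2(67.98/675.5) = -3.313  (gene B)
log2(2429/281.6) = 3.109  (gene G)
log2(6.625/26.41) = -1.995  (gene C)
log2(5.236/0.465) = 3.493  (gene A)
log2(2.631/1.433) = 0.877  (gene F)
The largest magnitude belongs to gene A.

3.493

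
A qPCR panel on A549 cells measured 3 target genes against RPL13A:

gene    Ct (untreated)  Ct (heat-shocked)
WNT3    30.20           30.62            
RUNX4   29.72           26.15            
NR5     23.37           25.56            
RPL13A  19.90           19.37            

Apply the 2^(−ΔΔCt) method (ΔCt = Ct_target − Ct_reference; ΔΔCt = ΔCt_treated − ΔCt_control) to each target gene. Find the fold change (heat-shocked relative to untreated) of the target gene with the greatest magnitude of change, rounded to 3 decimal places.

WNT3: ΔΔCt = (30.62−19.37) − (30.20−19.90) = 11.25 − 10.30 = 0.95; fold change = 2^-0.95 = 0.518
RUNX4: ΔΔCt = (26.15−19.37) − (29.72−19.90) = 6.78 − 9.82 = -3.04; fold change = 2^3.04 = 8.225
NR5: ΔΔCt = (25.56−19.37) − (23.37−19.90) = 6.19 − 3.47 = 2.72; fold change = 2^-2.72 = 0.152
RUNX4 has the largest |ΔΔCt| = 3.04.

8.225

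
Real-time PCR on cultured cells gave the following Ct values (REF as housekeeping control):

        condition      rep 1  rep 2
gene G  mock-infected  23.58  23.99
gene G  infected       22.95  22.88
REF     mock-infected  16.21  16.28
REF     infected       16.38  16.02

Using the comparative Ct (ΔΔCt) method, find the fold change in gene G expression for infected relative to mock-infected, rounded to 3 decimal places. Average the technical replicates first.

1.772

Mean Ct: gene G mock-infected 23.785; gene G infected 22.915; REF mock-infected 16.245; REF infected 16.200
ΔCt(mock-infected) = 23.785 − 16.245 = 7.540
ΔCt(infected) = 22.915 − 16.200 = 6.715
ΔΔCt = 6.715 − 7.540 = -0.825
Fold change = 2^(−(-0.825)) = 2^0.825 = 1.7715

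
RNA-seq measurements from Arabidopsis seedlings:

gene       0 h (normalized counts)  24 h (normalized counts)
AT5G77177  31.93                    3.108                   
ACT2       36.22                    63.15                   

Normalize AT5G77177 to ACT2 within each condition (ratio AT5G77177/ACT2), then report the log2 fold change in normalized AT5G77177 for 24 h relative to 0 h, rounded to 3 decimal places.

AT5G77177/ACT2 (0 h) = 31.93 / 36.22 = 0.88156
AT5G77177/ACT2 (24 h) = 3.108 / 63.15 = 0.049216
Fold change = 0.049216 / 0.88156 = 0.0558
log2(0.0558) = -4.1629

-4.163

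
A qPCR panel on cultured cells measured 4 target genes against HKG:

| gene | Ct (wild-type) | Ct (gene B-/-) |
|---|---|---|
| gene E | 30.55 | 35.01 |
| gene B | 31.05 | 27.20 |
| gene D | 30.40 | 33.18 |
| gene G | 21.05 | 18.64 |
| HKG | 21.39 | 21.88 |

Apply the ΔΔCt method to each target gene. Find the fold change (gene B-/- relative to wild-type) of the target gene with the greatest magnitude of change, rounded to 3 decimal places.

gene E: ΔΔCt = (35.01−21.88) − (30.55−21.39) = 13.13 − 9.16 = 3.97; fold change = 2^-3.97 = 0.064
gene B: ΔΔCt = (27.20−21.88) − (31.05−21.39) = 5.32 − 9.66 = -4.34; fold change = 2^4.34 = 20.252
gene D: ΔΔCt = (33.18−21.88) − (30.40−21.39) = 11.30 − 9.01 = 2.29; fold change = 2^-2.29 = 0.204
gene G: ΔΔCt = (18.64−21.88) − (21.05−21.39) = -3.24 − (-0.34) = -2.90; fold change = 2^2.90 = 7.464
gene B has the largest |ΔΔCt| = 4.34.

20.252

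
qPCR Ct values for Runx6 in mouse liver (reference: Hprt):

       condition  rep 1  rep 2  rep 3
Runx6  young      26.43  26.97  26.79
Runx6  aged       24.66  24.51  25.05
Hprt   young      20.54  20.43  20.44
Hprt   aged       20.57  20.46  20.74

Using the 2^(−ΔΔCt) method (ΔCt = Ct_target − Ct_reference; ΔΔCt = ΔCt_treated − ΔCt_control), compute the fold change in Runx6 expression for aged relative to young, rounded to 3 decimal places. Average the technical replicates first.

Mean Ct: Runx6 young 26.730; Runx6 aged 24.740; Hprt young 20.470; Hprt aged 20.590
ΔCt(young) = 26.730 − 20.470 = 6.260
ΔCt(aged) = 24.740 − 20.590 = 4.150
ΔΔCt = 4.150 − 6.260 = -2.110
Fold change = 2^(−(-2.110)) = 2^2.110 = 4.3169

4.317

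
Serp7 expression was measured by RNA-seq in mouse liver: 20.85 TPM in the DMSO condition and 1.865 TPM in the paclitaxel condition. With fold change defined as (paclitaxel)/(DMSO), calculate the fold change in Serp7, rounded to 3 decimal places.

Fold change = 1.865 / 20.85 = 0.0894
Serp7 is downregulated.

0.089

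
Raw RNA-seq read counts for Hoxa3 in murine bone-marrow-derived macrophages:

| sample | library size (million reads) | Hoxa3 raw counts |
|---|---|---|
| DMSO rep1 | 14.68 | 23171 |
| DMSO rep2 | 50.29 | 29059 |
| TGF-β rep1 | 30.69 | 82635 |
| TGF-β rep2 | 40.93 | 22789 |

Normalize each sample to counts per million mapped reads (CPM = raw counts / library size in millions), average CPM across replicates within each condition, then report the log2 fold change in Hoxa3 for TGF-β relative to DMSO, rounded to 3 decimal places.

CPM(DMSO rep1) = 23171 / 14.68 = 1578.4060
CPM(DMSO rep2) = 29059 / 50.29 = 577.8286
CPM(TGF-β rep1) = 82635 / 30.69 = 2692.5709
CPM(TGF-β rep2) = 22789 / 40.93 = 556.7799
mean CPM(DMSO) = 1078.1173; mean CPM(TGF-β) = 1624.6754
Fold change = 1624.6754 / 1078.1173 = 1.50696
log2(1.50696) = 0.5916

0.592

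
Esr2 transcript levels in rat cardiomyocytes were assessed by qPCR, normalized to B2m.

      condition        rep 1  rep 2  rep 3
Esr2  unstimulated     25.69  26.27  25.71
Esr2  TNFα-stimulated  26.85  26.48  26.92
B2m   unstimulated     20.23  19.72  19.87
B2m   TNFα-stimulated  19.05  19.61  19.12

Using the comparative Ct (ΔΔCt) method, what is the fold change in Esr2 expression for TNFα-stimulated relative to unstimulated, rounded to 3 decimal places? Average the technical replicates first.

Mean Ct: Esr2 unstimulated 25.890; Esr2 TNFα-stimulated 26.750; B2m unstimulated 19.940; B2m TNFα-stimulated 19.260
ΔCt(unstimulated) = 25.890 − 19.940 = 5.950
ΔCt(TNFα-stimulated) = 26.750 − 19.260 = 7.490
ΔΔCt = 7.490 − 5.950 = 1.540
Fold change = 2^(−1.540) = 0.3439

0.344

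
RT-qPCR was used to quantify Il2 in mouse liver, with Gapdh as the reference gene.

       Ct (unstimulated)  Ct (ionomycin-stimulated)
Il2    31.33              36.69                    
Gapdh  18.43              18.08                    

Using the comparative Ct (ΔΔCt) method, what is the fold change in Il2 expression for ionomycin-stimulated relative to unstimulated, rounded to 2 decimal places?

ΔCt(unstimulated) = 31.330 − 18.430 = 12.900
ΔCt(ionomycin-stimulated) = 36.690 − 18.080 = 18.610
ΔΔCt = 18.610 − 12.900 = 5.710
Fold change = 2^(−5.710) = 0.019

0.02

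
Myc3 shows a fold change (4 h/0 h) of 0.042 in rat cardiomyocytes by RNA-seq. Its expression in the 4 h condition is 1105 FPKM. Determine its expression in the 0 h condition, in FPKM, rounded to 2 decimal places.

26309.52

0 h expression = 1105 / 0.042 = 26309.52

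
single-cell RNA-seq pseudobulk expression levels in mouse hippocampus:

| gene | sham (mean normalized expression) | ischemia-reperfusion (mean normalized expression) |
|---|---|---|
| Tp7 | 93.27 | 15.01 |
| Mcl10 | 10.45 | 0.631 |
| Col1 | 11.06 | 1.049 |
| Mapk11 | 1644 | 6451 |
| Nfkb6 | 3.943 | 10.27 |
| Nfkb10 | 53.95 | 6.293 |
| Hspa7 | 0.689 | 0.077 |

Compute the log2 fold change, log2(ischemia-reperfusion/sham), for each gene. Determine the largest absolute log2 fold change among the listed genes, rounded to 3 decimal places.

4.050

log2(15.01/93.27) = -2.635  (Tp7)
log2(0.631/10.45) = -4.050  (Mcl10)
log2(1.049/11.06) = -3.398  (Col1)
log2(6451/1644) = 1.972  (Mapk11)
log2(10.27/3.943) = 1.381  (Nfkb6)
log2(6.293/53.95) = -3.100  (Nfkb10)
log2(0.077/0.689) = -3.162  (Hspa7)
The largest magnitude belongs to Mcl10.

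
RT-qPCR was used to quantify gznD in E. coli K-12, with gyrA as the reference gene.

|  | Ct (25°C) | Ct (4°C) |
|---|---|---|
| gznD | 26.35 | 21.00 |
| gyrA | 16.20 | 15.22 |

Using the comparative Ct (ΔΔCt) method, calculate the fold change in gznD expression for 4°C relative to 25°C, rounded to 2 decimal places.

20.68

ΔCt(25°C) = 26.350 − 16.200 = 10.150
ΔCt(4°C) = 21.000 − 15.220 = 5.780
ΔΔCt = 5.780 − 10.150 = -4.370
Fold change = 2^(−(-4.370)) = 2^4.370 = 20.678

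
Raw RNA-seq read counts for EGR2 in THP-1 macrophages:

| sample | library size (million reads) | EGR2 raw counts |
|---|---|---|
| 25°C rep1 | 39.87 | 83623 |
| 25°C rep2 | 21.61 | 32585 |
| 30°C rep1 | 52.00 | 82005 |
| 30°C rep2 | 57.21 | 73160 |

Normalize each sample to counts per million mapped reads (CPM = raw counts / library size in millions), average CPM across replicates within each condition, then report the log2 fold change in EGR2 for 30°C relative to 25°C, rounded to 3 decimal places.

CPM(25°C rep1) = 83623 / 39.87 = 2097.3915
CPM(25°C rep2) = 32585 / 21.61 = 1507.8667
CPM(30°C rep1) = 82005 / 52.00 = 1577.0192
CPM(30°C rep2) = 73160 / 57.21 = 1278.7974
mean CPM(25°C) = 1802.6291; mean CPM(30°C) = 1427.9083
Fold change = 1427.9083 / 1802.6291 = 0.79213
log2(0.79213) = -0.3362

-0.336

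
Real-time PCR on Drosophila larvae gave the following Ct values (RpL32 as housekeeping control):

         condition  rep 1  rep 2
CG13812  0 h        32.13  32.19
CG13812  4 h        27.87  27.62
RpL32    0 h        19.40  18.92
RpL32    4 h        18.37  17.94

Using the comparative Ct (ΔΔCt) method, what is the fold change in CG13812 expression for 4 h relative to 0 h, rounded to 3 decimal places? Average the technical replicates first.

10.629

Mean Ct: CG13812 0 h 32.160; CG13812 4 h 27.745; RpL32 0 h 19.160; RpL32 4 h 18.155
ΔCt(0 h) = 32.160 − 19.160 = 13.000
ΔCt(4 h) = 27.745 − 18.155 = 9.590
ΔΔCt = 9.590 − 13.000 = -3.410
Fold change = 2^(−(-3.410)) = 2^3.410 = 10.6295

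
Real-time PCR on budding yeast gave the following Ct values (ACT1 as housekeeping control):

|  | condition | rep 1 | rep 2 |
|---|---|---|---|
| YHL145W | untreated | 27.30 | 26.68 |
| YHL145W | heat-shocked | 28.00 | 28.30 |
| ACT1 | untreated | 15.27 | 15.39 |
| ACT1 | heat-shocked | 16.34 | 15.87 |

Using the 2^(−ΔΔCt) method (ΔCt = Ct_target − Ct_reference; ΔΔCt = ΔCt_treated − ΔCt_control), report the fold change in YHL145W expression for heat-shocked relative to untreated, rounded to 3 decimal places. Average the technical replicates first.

0.766

Mean Ct: YHL145W untreated 26.990; YHL145W heat-shocked 28.150; ACT1 untreated 15.330; ACT1 heat-shocked 16.105
ΔCt(untreated) = 26.990 − 15.330 = 11.660
ΔCt(heat-shocked) = 28.150 − 16.105 = 12.045
ΔΔCt = 12.045 − 11.660 = 0.385
Fold change = 2^(−0.385) = 0.7658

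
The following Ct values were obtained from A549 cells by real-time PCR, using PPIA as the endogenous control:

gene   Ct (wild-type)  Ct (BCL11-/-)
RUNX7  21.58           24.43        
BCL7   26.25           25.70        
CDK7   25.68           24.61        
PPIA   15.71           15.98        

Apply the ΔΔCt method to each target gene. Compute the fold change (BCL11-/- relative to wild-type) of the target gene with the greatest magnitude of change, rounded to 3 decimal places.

RUNX7: ΔΔCt = (24.43−15.98) − (21.58−15.71) = 8.45 − 5.87 = 2.58; fold change = 2^-2.58 = 0.167
BCL7: ΔΔCt = (25.70−15.98) − (26.25−15.71) = 9.72 − 10.54 = -0.82; fold change = 2^0.82 = 1.765
CDK7: ΔΔCt = (24.61−15.98) − (25.68−15.71) = 8.63 − 9.97 = -1.34; fold change = 2^1.34 = 2.532
RUNX7 has the largest |ΔΔCt| = 2.58.

0.167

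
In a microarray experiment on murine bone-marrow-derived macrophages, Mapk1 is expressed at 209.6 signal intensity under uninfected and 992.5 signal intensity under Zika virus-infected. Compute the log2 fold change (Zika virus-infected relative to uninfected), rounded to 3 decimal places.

Fold change = 992.5 / 209.6 = 4.7352
log2(4.7352) = 2.2434

2.243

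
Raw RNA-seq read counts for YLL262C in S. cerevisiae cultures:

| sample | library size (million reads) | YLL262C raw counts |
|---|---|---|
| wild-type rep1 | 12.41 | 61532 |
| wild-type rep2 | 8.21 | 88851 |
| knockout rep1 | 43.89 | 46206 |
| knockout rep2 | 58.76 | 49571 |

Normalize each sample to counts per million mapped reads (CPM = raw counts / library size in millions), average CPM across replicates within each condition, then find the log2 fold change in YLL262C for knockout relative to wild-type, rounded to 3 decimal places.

-3.057

CPM(wild-type rep1) = 61532 / 12.41 = 4958.2595
CPM(wild-type rep2) = 88851 / 8.21 = 10822.2899
CPM(knockout rep1) = 46206 / 43.89 = 1052.7683
CPM(knockout rep2) = 49571 / 58.76 = 843.6181
mean CPM(wild-type) = 7890.2747; mean CPM(knockout) = 948.1932
Fold change = 948.1932 / 7890.2747 = 0.12017
log2(0.12017) = -3.0568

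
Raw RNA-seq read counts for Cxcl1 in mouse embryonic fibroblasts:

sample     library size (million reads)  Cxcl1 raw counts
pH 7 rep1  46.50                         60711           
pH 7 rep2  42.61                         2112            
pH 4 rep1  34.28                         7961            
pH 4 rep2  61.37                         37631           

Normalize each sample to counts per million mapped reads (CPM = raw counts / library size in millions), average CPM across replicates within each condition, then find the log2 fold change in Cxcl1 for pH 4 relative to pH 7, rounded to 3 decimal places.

CPM(pH 7 rep1) = 60711 / 46.50 = 1305.6129
CPM(pH 7 rep2) = 2112 / 42.61 = 49.5658
CPM(pH 4 rep1) = 7961 / 34.28 = 232.2345
CPM(pH 4 rep2) = 37631 / 61.37 = 613.1823
mean CPM(pH 7) = 677.5894; mean CPM(pH 4) = 422.7084
Fold change = 422.7084 / 677.5894 = 0.62384
log2(0.62384) = -0.6807

-0.681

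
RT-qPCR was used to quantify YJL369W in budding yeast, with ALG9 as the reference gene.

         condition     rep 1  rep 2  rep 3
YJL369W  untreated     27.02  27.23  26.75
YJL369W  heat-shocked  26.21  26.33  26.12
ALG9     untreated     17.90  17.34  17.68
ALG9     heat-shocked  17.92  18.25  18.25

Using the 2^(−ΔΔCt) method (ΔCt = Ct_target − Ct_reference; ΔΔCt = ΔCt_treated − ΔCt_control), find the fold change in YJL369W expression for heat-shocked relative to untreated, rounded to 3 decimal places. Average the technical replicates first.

Mean Ct: YJL369W untreated 27.000; YJL369W heat-shocked 26.220; ALG9 untreated 17.640; ALG9 heat-shocked 18.140
ΔCt(untreated) = 27.000 − 17.640 = 9.360
ΔCt(heat-shocked) = 26.220 − 18.140 = 8.080
ΔΔCt = 8.080 − 9.360 = -1.280
Fold change = 2^(−(-1.280)) = 2^1.280 = 2.4284

2.428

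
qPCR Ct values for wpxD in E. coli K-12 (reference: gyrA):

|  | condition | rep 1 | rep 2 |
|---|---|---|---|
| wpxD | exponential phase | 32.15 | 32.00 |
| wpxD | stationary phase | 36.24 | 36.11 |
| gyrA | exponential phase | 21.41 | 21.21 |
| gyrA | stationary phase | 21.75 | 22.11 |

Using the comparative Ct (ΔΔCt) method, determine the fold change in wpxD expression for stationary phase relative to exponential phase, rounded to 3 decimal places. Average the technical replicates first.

0.090

Mean Ct: wpxD exponential phase 32.075; wpxD stationary phase 36.175; gyrA exponential phase 21.310; gyrA stationary phase 21.930
ΔCt(exponential phase) = 32.075 − 21.310 = 10.765
ΔCt(stationary phase) = 36.175 − 21.930 = 14.245
ΔΔCt = 14.245 − 10.765 = 3.480
Fold change = 2^(−3.480) = 0.0896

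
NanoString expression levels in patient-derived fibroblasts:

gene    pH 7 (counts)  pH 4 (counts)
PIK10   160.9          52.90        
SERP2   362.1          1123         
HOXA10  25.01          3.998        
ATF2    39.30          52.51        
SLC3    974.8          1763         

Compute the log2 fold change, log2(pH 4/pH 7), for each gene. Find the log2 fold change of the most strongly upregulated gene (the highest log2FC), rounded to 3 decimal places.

1.633

log2(52.90/160.9) = -1.605  (PIK10)
log2(1123/362.1) = 1.633  (SERP2)
log2(3.998/25.01) = -2.645  (HOXA10)
log2(52.51/39.30) = 0.418  (ATF2)
log2(1763/974.8) = 0.855  (SLC3)
SERP2 is most strongly upregulated.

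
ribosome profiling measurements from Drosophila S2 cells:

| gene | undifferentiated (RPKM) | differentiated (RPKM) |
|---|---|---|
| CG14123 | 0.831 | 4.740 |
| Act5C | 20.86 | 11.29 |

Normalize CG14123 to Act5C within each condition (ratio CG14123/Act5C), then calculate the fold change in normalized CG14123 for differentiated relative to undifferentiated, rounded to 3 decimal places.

CG14123/Act5C (undifferentiated) = 0.831 / 20.86 = 0.039837
CG14123/Act5C (differentiated) = 4.740 / 11.29 = 0.41984
Fold change = 0.41984 / 0.039837 = 10.5390

10.539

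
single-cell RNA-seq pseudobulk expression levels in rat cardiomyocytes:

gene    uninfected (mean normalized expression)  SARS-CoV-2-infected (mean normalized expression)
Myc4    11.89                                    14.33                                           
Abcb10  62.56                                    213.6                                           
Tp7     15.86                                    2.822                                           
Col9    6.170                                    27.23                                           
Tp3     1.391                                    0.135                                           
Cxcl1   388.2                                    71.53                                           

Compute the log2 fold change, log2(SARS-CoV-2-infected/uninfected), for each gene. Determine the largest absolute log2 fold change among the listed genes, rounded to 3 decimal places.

3.365

log2(14.33/11.89) = 0.269  (Myc4)
log2(213.6/62.56) = 1.772  (Abcb10)
log2(2.822/15.86) = -2.491  (Tp7)
log2(27.23/6.170) = 2.142  (Col9)
log2(0.135/1.391) = -3.365  (Tp3)
log2(71.53/388.2) = -2.440  (Cxcl1)
The largest magnitude belongs to Tp3.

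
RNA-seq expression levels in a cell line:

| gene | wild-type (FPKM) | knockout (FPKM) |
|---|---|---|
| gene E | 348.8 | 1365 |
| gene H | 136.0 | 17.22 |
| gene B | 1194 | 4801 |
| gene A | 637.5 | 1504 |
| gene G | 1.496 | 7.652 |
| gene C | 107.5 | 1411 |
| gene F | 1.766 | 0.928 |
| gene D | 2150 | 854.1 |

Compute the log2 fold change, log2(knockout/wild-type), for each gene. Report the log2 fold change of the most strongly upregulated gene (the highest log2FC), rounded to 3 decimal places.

log2(1365/348.8) = 1.968  (gene E)
log2(17.22/136.0) = -2.981  (gene H)
log2(4801/1194) = 2.008  (gene B)
log2(1504/637.5) = 1.238  (gene A)
log2(7.652/1.496) = 2.355  (gene G)
log2(1411/107.5) = 3.714  (gene C)
log2(0.928/1.766) = -0.928  (gene F)
log2(854.1/2150) = -1.332  (gene D)
gene C is most strongly upregulated.

3.714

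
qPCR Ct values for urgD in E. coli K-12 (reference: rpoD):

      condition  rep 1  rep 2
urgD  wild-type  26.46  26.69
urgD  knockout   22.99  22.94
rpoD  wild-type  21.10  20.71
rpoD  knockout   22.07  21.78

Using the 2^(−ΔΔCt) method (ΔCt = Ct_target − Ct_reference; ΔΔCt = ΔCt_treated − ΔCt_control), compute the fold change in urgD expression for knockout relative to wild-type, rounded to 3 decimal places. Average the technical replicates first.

Mean Ct: urgD wild-type 26.575; urgD knockout 22.965; rpoD wild-type 20.905; rpoD knockout 21.925
ΔCt(wild-type) = 26.575 − 20.905 = 5.670
ΔCt(knockout) = 22.965 − 21.925 = 1.040
ΔΔCt = 1.040 − 5.670 = -4.630
Fold change = 2^(−(-4.630)) = 2^4.630 = 24.7610

24.761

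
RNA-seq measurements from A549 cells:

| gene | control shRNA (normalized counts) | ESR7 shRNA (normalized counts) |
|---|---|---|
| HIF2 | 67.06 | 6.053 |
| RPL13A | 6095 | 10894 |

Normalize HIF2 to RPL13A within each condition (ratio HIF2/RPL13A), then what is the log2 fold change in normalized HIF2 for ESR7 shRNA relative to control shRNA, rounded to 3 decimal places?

-4.308

HIF2/RPL13A (control shRNA) = 67.06 / 6095 = 0.011002
HIF2/RPL13A (ESR7 shRNA) = 6.053 / 10894 = 0.00055563
Fold change = 0.00055563 / 0.011002 = 0.0505
log2(0.0505) = -4.3076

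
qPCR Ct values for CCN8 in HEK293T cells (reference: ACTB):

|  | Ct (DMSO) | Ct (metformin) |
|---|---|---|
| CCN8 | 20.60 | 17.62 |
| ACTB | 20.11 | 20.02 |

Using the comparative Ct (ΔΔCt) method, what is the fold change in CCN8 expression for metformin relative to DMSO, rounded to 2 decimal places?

7.41

ΔCt(DMSO) = 20.600 − 20.110 = 0.490
ΔCt(metformin) = 17.620 − 20.020 = -2.400
ΔΔCt = -2.400 − 0.490 = -2.890
Fold change = 2^(−(-2.890)) = 2^2.890 = 7.413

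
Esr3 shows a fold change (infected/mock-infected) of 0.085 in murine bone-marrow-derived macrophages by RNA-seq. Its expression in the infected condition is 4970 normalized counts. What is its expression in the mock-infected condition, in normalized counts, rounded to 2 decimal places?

58470.59

mock-infected expression = 4970 / 0.085 = 58470.59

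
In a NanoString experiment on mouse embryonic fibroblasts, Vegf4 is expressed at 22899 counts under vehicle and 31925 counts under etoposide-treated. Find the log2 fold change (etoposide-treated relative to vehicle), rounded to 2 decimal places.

Fold change = 31925 / 22899 = 1.3942
log2(1.3942) = 0.479

0.48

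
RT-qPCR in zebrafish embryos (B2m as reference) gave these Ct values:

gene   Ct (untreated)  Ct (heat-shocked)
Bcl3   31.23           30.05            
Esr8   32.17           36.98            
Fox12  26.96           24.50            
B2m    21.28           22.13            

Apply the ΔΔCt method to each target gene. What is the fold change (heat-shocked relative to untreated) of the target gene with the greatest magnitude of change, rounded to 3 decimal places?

0.064

Bcl3: ΔΔCt = (30.05−22.13) − (31.23−21.28) = 7.92 − 9.95 = -2.03; fold change = 2^2.03 = 4.084
Esr8: ΔΔCt = (36.98−22.13) − (32.17−21.28) = 14.85 − 10.89 = 3.96; fold change = 2^-3.96 = 0.064
Fox12: ΔΔCt = (24.50−22.13) − (26.96−21.28) = 2.37 − 5.68 = -3.31; fold change = 2^3.31 = 9.918
Esr8 has the largest |ΔΔCt| = 3.96.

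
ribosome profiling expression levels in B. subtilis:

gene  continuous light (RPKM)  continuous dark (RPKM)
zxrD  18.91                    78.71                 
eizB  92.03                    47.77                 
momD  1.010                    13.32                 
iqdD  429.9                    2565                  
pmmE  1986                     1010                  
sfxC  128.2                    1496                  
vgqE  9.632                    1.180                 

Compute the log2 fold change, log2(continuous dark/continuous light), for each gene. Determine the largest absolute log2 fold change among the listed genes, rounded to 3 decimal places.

3.721

log2(78.71/18.91) = 2.057  (zxrD)
log2(47.77/92.03) = -0.946  (eizB)
log2(13.32/1.010) = 3.721  (momD)
log2(2565/429.9) = 2.577  (iqdD)
log2(1010/1986) = -0.976  (pmmE)
log2(1496/128.2) = 3.545  (sfxC)
log2(1.180/9.632) = -3.029  (vgqE)
The largest magnitude belongs to momD.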